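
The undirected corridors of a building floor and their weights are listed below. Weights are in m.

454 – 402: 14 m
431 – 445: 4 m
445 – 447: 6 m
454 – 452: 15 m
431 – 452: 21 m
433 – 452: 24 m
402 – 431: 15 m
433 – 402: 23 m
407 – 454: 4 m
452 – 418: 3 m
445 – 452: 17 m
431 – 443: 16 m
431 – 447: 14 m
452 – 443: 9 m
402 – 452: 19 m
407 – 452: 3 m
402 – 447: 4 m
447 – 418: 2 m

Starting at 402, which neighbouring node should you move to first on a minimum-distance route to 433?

433

Compare a few routes:
402 → 452 → 433: 19+24 = 43
402 → 447 → 418 → 452 → 433: 4+2+3+24 = 33
402 → 433: 23 = 23
The minimum is 23 m via 402 → 433.
So from 402 the first move is to 433.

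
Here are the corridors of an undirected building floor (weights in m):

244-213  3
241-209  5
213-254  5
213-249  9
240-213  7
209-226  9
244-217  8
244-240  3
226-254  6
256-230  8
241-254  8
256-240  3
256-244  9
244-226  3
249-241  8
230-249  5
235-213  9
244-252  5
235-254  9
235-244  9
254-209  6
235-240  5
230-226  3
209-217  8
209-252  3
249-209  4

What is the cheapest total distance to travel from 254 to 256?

Compare a few routes:
254–226–244–240–256: 6+3+3+3 = 15
254–213–244–240–256: 5+3+3+3 = 14
The minimum is 14 m via 254–213–244–240–256.

14 m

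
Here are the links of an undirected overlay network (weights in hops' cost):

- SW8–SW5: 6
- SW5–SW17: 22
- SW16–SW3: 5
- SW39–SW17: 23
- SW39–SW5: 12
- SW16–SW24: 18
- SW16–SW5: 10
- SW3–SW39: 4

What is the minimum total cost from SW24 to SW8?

34 hops' cost

Shortest distances from SW24:
SW24: 0
SW16: 18  (via SW24)
SW3: 23  (via SW16)
SW39: 27  (via SW3)
SW5: 28  (via SW16)
SW8: 34  (via SW5)
Shortest route: SW24 → SW16 → SW5 → SW8 = 34 hops' cost.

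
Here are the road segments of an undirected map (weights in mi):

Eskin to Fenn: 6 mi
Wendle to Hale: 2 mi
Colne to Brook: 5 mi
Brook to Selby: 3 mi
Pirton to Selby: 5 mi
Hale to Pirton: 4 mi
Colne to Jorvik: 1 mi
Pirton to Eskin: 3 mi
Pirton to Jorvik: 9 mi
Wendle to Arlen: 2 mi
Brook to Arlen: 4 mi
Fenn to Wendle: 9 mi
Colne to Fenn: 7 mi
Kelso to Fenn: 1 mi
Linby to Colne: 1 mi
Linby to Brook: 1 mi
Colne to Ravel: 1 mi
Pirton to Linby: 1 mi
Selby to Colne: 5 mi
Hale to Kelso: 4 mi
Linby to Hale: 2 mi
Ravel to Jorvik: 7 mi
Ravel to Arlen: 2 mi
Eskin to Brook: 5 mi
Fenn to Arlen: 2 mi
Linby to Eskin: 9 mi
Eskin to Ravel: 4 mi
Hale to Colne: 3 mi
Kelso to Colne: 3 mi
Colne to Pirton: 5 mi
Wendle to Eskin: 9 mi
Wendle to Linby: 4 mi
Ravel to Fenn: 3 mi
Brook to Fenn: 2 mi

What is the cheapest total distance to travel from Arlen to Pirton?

5 mi

Settle nodes by increasing distance from Arlen:
Arlen: 0
Wendle: 2  (via Arlen)
Fenn: 2  (via Arlen)
Ravel: 2  (via Arlen)
Kelso: 3  (via Fenn)
Colne: 3  (via Ravel)
Brook: 4  (via Arlen)
Hale: 4  (via Wendle)
Linby: 4  (via Colne)
Jorvik: 4  (via Colne)
Pirton: 5  (via Linby)
Shortest route: Arlen → Ravel → Colne → Linby → Pirton = 5 mi.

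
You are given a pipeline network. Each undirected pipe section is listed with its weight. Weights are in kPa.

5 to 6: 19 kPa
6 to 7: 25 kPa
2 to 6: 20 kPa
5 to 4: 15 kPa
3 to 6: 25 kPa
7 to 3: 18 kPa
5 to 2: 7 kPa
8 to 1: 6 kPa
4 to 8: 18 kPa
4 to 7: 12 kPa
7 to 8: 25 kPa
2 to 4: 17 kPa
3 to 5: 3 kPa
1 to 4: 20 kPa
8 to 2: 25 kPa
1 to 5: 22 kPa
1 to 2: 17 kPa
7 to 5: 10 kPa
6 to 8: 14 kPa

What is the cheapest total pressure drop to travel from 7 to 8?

25 kPa

Compare a few routes:
7 → 4 → 1 → 8: 12+20+6 = 38
7 → 8: 25 = 25
7 → 4 → 8: 12+18 = 30
7 → 5 → 1 → 8: 10+22+6 = 38
Cheapest is 7 → 8 at 25 kPa.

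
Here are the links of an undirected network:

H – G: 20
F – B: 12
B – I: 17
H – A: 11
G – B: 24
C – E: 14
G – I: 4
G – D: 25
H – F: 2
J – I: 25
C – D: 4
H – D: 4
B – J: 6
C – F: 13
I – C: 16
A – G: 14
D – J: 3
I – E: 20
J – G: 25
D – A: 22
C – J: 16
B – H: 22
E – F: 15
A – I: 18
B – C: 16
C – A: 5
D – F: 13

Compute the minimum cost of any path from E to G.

24

Compare a few routes:
E–C–A–G: 14+5+14 = 33
E–I–G: 20+4 = 24
E–C–I–G: 14+16+4 = 34
The minimum is 24 via E–I–G.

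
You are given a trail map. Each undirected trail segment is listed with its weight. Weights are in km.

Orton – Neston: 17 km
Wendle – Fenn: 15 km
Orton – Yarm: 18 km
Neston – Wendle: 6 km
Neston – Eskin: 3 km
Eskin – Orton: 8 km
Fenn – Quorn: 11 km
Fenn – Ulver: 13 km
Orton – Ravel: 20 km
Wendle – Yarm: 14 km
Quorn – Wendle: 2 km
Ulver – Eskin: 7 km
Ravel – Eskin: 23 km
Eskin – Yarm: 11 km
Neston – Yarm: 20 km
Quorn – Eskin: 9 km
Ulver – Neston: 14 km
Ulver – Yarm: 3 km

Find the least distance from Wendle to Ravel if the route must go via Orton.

Best Wendle to Orton: Wendle–Neston–Eskin–Orton costing 17
Shortest Orton→Ravel: Orton–Ravel = 20
Total via Orton: 17 + 20 = 37 km.

37 km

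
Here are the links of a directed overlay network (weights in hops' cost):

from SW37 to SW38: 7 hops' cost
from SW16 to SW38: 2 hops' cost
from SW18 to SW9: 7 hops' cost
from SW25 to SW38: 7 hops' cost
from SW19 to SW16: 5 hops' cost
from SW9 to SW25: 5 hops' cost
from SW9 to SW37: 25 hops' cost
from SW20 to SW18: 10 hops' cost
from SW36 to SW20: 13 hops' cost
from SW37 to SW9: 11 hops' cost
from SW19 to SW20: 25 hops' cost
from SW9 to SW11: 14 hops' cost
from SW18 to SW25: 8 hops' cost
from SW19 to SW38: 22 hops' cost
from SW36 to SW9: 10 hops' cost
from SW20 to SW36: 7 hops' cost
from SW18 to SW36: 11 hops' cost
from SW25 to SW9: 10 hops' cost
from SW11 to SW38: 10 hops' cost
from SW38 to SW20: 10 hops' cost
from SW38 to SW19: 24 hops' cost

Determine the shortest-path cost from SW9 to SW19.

36 hops' cost

Shortest distances from SW9:
SW9: 0
SW25: 5  (via SW9)
SW38: 12  (via SW25)
SW11: 14  (via SW9)
SW20: 22  (via SW38)
SW37: 25  (via SW9)
SW36: 29  (via SW20)
SW18: 32  (via SW20)
SW19: 36  (via SW38)
Shortest route: SW9 → SW25 → SW38 → SW19 = 36 hops' cost.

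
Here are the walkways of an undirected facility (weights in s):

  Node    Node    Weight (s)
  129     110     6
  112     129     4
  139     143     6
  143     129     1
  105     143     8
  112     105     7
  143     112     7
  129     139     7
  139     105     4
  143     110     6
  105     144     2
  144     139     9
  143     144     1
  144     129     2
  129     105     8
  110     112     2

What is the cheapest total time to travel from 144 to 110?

Shortest distances from 144:
144: 0
143: 1  (via 144)
129: 2  (via 144)
105: 2  (via 144)
112: 6  (via 129)
139: 6  (via 105)
110: 7  (via 143)
Shortest route: 144–143–110 = 7 s.

7 s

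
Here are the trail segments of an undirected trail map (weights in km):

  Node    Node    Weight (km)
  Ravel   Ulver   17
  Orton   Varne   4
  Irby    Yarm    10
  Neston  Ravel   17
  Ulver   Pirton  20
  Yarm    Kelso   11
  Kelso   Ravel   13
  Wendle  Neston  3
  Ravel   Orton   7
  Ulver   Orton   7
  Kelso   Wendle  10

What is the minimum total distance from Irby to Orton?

Compare a few routes:
Irby - Yarm - Kelso - Ravel - Ulver - Orton: 10+11+13+17+7 = 58
Irby - Yarm - Kelso - Wendle - Neston - Ravel - Orton: 10+11+10+3+17+7 = 58
Irby - Yarm - Kelso - Wendle - Neston - Ravel - Ulver - Orton: 10+11+10+3+17+17+7 = 75
Irby - Yarm - Kelso - Ravel - Orton: 10+11+13+7 = 41
Cheapest is Irby - Yarm - Kelso - Ravel - Orton at 41 km.

41 km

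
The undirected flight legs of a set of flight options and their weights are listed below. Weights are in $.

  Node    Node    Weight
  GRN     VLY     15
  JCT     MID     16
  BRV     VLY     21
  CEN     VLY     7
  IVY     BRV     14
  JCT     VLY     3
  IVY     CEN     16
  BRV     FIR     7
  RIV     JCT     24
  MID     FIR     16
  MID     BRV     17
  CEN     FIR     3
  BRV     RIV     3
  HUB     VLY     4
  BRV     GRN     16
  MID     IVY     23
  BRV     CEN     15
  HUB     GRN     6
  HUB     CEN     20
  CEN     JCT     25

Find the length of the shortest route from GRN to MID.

$29

Candidate routes:
GRN - HUB - VLY - JCT - MID: 6+4+3+16 = 29
GRN - BRV - MID: 16+17 = 33
The minimum is $29 via GRN - HUB - VLY - JCT - MID.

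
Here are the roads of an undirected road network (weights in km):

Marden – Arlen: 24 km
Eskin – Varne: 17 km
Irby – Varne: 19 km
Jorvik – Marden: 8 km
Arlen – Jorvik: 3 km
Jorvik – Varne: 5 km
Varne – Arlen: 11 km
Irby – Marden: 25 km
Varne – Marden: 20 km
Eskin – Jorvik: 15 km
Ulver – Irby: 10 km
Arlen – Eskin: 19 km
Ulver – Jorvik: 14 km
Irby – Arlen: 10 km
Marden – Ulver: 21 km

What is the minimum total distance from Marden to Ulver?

Enumerating some paths:
Marden–Jorvik–Ulver: 8+14 = 22
Marden–Ulver: 21 = 21
Marden–Irby–Ulver: 25+10 = 35
Marden–Jorvik–Arlen–Irby–Ulver: 8+3+10+10 = 31
Cheapest is Marden–Ulver at 21 km.

21 km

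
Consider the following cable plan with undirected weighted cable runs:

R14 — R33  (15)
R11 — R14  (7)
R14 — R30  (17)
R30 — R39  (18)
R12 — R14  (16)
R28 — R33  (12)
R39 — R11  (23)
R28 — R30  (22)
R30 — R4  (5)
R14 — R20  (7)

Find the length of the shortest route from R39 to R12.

Candidate routes:
R39 - R30 - R28 - R33 - R14 - R12: 18+22+12+15+16 = 83
R39 - R11 - R14 - R12: 23+7+16 = 46
R39 - R30 - R14 - R12: 18+17+16 = 51
The minimum is 46 via R39 - R11 - R14 - R12.

46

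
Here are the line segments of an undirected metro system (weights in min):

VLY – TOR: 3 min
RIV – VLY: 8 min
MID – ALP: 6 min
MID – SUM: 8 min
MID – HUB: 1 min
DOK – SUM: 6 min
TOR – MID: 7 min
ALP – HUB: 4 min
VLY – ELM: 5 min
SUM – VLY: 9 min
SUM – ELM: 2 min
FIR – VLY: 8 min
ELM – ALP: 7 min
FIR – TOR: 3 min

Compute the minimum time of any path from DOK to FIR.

Settle nodes by increasing distance from DOK:
DOK: 0
SUM: 6  (via DOK)
ELM: 8  (via SUM)
VLY: 13  (via ELM)
MID: 14  (via SUM)
ALP: 15  (via ELM)
HUB: 15  (via MID)
TOR: 16  (via VLY)
FIR: 19  (via TOR)
Shortest route: DOK–SUM–ELM–VLY–TOR–FIR = 19 min.

19 min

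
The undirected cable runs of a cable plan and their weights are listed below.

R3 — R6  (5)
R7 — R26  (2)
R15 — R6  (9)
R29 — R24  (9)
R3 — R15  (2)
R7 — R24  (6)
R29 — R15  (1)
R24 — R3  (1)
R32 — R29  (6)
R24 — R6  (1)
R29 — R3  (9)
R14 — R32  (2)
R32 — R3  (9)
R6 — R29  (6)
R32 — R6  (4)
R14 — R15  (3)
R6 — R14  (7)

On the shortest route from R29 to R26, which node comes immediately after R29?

Candidate routes:
R29 → R6 → R24 → R7 → R26: 6+1+6+2 = 15
R29 → R15 → R3 → R24 → R7 → R26: 1+2+1+6+2 = 12
Cheapest is R29 → R15 → R3 → R24 → R7 → R26 at 12.
So from R29 the first move is to R15.

R15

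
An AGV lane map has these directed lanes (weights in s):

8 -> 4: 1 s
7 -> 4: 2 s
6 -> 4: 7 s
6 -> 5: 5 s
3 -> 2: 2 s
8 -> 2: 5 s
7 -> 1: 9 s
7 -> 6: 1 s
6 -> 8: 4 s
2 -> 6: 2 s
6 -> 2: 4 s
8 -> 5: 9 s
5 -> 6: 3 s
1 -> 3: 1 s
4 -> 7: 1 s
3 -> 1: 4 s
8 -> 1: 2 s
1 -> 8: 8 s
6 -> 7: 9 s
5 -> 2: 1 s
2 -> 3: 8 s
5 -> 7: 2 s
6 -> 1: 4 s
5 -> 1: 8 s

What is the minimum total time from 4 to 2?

Candidate routes:
4 → 7 → 6 → 2: 1+1+4 = 6
4 → 7 → 6 → 5 → 2: 1+1+5+1 = 8
The minimum is 6 s via 4 → 7 → 6 → 2.

6 s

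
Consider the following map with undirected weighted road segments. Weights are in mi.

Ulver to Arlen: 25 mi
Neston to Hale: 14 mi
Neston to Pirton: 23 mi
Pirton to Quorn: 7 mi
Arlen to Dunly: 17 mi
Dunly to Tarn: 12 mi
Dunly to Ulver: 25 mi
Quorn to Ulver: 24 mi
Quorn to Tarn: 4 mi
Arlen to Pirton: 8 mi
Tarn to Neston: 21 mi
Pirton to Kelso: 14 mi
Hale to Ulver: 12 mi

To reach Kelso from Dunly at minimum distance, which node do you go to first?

Compare a few routes:
Dunly - Tarn - Quorn - Pirton - Kelso: 12+4+7+14 = 37
Dunly - Arlen - Pirton - Kelso: 17+8+14 = 39
Cheapest is Dunly - Tarn - Quorn - Pirton - Kelso at 37 mi.
So from Dunly the first move is to Tarn.

Tarn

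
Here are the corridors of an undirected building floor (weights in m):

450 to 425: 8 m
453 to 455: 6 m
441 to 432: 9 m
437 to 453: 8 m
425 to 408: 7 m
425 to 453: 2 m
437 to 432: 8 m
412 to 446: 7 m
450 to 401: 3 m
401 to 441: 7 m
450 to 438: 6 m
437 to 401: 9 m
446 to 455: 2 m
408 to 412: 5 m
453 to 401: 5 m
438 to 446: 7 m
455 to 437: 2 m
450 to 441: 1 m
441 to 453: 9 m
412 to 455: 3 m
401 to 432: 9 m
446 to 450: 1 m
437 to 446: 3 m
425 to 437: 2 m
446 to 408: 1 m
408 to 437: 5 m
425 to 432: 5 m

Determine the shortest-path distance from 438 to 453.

Settle nodes by increasing distance from 438:
438: 0
450: 6  (via 438)
446: 7  (via 438)
441: 7  (via 450)
408: 8  (via 446)
455: 9  (via 446)
401: 9  (via 450)
437: 10  (via 446)
412: 12  (via 455)
425: 12  (via 437)
453: 14  (via 401)
Shortest route: 438 → 450 → 401 → 453 = 14 m.

14 m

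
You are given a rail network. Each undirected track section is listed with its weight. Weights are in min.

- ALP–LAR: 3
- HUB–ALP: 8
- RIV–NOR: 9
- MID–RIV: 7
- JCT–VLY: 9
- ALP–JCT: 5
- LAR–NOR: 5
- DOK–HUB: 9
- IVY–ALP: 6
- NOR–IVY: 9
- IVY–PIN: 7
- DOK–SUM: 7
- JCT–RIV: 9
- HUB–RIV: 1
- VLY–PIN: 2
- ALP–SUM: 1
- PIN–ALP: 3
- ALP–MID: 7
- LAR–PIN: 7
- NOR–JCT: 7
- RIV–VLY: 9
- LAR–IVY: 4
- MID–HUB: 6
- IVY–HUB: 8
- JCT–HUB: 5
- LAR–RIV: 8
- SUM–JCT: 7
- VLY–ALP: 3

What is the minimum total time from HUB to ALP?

8 min

Candidate routes:
HUB - RIV - LAR - ALP: 1+8+3 = 12
HUB - JCT - SUM - ALP: 5+7+1 = 13
HUB - ALP: 8 = 8
HUB - JCT - ALP: 5+5 = 10
The minimum is 8 min via HUB - ALP.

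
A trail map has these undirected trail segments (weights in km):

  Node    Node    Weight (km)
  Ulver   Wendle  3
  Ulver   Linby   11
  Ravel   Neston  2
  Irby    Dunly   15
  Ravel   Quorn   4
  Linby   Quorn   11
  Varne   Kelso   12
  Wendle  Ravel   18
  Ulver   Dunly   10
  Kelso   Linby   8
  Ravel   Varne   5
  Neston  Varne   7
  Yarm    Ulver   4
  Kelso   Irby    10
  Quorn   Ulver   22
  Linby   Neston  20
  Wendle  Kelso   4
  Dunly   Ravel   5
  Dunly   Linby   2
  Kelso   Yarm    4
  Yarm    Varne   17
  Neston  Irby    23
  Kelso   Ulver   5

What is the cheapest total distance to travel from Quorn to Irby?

24 km

Enumerating some paths:
Quorn–Ravel–Neston–Irby: 4+2+23 = 29
Quorn–Ravel–Dunly–Irby: 4+5+15 = 24
Quorn–Ravel–Dunly–Linby–Kelso–Irby: 4+5+2+8+10 = 29
Quorn–Linby–Dunly–Irby: 11+2+15 = 28
Cheapest is Quorn–Ravel–Dunly–Irby at 24 km.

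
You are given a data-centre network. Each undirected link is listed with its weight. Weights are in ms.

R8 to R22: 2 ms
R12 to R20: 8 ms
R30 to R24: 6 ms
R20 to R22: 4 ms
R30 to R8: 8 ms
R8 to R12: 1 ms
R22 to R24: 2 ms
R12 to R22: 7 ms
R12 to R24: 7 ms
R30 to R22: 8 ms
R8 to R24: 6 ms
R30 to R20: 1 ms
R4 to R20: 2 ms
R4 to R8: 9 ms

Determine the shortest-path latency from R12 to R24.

5 ms

Running Dijkstra from R12:
R12: 0
R8: 1  (via R12)
R22: 3  (via R8)
R24: 5  (via R22)
Shortest route: R12 → R8 → R22 → R24 = 5 ms.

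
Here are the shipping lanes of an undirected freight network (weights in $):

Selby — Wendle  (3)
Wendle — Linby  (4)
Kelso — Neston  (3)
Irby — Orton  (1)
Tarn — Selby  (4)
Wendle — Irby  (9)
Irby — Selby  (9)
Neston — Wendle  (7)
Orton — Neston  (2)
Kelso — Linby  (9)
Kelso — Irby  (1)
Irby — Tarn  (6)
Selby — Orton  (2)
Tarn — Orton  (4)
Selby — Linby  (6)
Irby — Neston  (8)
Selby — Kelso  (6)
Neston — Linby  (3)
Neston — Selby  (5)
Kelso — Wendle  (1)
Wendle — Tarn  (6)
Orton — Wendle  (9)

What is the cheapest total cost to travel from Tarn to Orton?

$4

Shortest distances from Tarn:
Tarn: 0
Orton: 4  (via Tarn)
Shortest route: Tarn → Orton = $4.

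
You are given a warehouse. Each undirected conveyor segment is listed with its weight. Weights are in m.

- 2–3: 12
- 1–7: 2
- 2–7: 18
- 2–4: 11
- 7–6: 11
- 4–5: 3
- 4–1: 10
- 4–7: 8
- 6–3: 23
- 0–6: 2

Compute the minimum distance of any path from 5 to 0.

Enumerating some paths:
5 → 4 → 7 → 6 → 0: 3+8+11+2 = 24
5 → 4 → 2 → 7 → 6 → 0: 3+11+18+11+2 = 45
5 → 4 → 2 → 3 → 6 → 0: 3+11+12+23+2 = 51
5 → 4 → 1 → 7 → 6 → 0: 3+10+2+11+2 = 28
Cheapest is 5 → 4 → 7 → 6 → 0 at 24 m.

24 m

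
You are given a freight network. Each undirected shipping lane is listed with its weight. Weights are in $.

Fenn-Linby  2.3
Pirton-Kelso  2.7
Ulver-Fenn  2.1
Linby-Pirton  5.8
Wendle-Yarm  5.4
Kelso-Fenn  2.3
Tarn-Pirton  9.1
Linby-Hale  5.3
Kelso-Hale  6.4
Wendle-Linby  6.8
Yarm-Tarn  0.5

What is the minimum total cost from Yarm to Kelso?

$12.3

Compare a few routes:
Yarm → Wendle → Linby → Fenn → Kelso: 5.4+6.8+2.3+2.3 = 16.8
Yarm → Tarn → Pirton → Kelso: 0.5+9.1+2.7 = 12.3
The minimum is $12.3 via Yarm → Tarn → Pirton → Kelso.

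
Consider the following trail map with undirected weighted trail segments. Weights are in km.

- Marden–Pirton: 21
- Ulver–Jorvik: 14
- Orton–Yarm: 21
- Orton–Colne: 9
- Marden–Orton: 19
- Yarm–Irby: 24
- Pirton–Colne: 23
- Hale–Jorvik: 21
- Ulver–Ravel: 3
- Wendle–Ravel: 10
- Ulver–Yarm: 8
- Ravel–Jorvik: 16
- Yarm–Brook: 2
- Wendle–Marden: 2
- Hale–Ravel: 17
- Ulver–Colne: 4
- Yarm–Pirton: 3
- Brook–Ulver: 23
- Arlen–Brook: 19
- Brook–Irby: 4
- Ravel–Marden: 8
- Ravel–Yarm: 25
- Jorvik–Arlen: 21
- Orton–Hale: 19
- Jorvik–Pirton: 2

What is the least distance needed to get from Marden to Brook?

Enumerating some paths:
Marden - Ravel - Jorvik - Pirton - Yarm - Brook: 8+16+2+3+2 = 31
Marden - Pirton - Yarm - Brook: 21+3+2 = 26
Marden - Wendle - Ravel - Ulver - Yarm - Brook: 2+10+3+8+2 = 25
Marden - Ravel - Ulver - Yarm - Brook: 8+3+8+2 = 21
Cheapest is Marden - Ravel - Ulver - Yarm - Brook at 21 km.

21 km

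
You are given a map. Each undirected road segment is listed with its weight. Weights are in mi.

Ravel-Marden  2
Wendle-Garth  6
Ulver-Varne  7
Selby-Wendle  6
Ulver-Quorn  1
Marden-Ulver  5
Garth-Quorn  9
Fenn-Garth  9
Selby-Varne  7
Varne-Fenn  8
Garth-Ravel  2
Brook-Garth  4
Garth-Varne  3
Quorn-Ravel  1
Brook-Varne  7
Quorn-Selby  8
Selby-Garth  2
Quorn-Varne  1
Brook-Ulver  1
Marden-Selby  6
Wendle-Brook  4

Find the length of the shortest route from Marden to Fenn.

12 mi

Settle nodes by increasing distance from Marden:
Marden: 0
Ravel: 2  (via Marden)
Quorn: 3  (via Ravel)
Varne: 4  (via Quorn)
Garth: 4  (via Ravel)
Ulver: 4  (via Quorn)
Brook: 5  (via Ulver)
Selby: 6  (via Marden)
Wendle: 9  (via Brook)
Fenn: 12  (via Varne)
Shortest route: Marden–Ravel–Quorn–Varne–Fenn = 12 mi.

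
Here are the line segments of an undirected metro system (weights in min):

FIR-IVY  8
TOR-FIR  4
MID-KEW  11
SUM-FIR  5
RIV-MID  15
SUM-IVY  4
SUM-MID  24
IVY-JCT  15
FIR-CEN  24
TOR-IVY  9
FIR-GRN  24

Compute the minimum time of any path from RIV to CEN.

68 min

Enumerating some paths:
RIV → MID → SUM → FIR → CEN: 15+24+5+24 = 68
RIV → MID → SUM → IVY → FIR → CEN: 15+24+4+8+24 = 75
The minimum is 68 min via RIV → MID → SUM → FIR → CEN.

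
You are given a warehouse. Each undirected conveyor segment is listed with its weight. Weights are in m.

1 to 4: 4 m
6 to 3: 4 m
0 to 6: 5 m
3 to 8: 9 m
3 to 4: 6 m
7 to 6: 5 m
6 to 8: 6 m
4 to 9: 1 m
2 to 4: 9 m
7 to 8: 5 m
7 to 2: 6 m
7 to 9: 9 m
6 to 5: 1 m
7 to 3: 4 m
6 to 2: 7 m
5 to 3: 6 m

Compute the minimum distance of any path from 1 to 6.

14 m

Candidate routes:
1 → 4 → 3 → 5 → 6: 4+6+6+1 = 17
1 → 4 → 3 → 7 → 6: 4+6+4+5 = 19
1 → 4 → 3 → 6: 4+6+4 = 14
1 → 4 → 9 → 7 → 6: 4+1+9+5 = 19
Cheapest is 1 → 4 → 3 → 6 at 14 m.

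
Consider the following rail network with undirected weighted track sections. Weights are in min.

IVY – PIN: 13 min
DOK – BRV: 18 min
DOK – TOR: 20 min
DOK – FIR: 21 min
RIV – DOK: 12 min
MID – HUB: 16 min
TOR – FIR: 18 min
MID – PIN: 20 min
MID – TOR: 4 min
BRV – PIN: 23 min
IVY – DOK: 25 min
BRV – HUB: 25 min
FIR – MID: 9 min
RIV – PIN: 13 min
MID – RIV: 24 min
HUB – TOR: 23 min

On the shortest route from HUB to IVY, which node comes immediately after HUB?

MID

Compare a few routes:
HUB–TOR–MID–PIN–IVY: 23+4+20+13 = 60
HUB–MID–PIN–IVY: 16+20+13 = 49
The minimum is 49 min via HUB–MID–PIN–IVY.
So from HUB the first move is to MID.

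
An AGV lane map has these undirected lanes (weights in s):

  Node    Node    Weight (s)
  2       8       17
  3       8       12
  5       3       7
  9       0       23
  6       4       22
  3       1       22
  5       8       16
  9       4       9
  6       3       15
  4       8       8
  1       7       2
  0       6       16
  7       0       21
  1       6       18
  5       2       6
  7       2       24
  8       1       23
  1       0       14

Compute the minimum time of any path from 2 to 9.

Running Dijkstra from 2:
2: 0
5: 6  (via 2)
3: 13  (via 5)
8: 17  (via 2)
7: 24  (via 2)
4: 25  (via 8)
1: 26  (via 7)
6: 28  (via 3)
9: 34  (via 4)
Shortest route: 2–8–4–9 = 34 s.

34 s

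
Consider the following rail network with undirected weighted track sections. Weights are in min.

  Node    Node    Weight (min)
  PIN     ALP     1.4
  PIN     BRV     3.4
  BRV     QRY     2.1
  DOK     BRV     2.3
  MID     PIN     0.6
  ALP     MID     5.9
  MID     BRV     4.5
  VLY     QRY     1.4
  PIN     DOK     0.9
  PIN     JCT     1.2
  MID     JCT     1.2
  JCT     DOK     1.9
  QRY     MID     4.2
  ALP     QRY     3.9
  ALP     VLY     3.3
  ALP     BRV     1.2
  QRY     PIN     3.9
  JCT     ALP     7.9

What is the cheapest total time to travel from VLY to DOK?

5.6 min

Enumerating some paths:
VLY–QRY–BRV–DOK: 1.4+2.1+2.3 = 5.8
VLY–ALP–PIN–DOK: 3.3+1.4+0.9 = 5.6
VLY–QRY–PIN–DOK: 1.4+3.9+0.9 = 6.2
VLY–ALP–BRV–DOK: 3.3+1.2+2.3 = 6.8
Cheapest is VLY–ALP–PIN–DOK at 5.6 min.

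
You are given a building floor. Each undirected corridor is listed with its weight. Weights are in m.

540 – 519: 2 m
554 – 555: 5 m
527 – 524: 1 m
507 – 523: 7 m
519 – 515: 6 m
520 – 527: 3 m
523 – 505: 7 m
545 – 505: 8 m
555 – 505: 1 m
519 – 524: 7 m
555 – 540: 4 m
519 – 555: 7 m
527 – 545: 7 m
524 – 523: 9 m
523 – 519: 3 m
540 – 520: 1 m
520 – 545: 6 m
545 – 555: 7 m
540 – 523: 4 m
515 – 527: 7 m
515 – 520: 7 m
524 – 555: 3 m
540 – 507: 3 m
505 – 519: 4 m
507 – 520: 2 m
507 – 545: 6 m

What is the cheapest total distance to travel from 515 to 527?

Shortest distances from 515:
515: 0
519: 6  (via 515)
527: 7  (via 515)
Shortest route: 515–527 = 7 m.

7 m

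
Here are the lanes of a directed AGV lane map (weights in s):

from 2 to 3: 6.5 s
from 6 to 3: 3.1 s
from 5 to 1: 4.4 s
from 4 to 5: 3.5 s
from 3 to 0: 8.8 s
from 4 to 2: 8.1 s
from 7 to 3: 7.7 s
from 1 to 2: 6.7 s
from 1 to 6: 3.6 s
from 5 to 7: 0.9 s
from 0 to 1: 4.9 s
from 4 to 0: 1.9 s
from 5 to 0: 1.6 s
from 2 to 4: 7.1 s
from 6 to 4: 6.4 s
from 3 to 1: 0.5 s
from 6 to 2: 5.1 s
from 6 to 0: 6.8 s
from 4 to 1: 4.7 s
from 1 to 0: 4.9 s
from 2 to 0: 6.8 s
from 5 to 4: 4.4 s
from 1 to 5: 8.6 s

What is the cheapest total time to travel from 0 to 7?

14.4 s

Compare a few routes:
0 → 1 → 6 → 4 → 5 → 7: 4.9+3.6+6.4+3.5+0.9 = 19.3
0 → 1 → 5 → 7: 4.9+8.6+0.9 = 14.4
0 → 1 → 2 → 4 → 5 → 7: 4.9+6.7+7.1+3.5+0.9 = 23.1
0 → 1 → 6 → 2 → 4 → 5 → 7: 4.9+3.6+5.1+7.1+3.5+0.9 = 25.1
Cheapest is 0 → 1 → 5 → 7 at 14.4 s.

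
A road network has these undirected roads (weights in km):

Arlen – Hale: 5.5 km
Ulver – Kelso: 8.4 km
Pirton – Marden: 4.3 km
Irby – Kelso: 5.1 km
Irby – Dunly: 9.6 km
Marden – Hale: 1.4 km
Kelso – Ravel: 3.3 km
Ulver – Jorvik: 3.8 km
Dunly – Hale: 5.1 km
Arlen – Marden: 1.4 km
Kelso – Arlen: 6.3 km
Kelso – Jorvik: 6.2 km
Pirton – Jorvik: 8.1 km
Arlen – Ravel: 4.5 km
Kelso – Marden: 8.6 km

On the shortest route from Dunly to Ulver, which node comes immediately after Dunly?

Hale

Candidate routes:
Dunly–Hale–Marden–Arlen–Kelso–Ulver: 5.1+1.4+1.4+6.3+8.4 = 22.6
Dunly–Hale–Marden–Pirton–Jorvik–Ulver: 5.1+1.4+4.3+8.1+3.8 = 22.7
Cheapest is Dunly–Hale–Marden–Arlen–Kelso–Ulver at 22.6 km.
So from Dunly the first move is to Hale.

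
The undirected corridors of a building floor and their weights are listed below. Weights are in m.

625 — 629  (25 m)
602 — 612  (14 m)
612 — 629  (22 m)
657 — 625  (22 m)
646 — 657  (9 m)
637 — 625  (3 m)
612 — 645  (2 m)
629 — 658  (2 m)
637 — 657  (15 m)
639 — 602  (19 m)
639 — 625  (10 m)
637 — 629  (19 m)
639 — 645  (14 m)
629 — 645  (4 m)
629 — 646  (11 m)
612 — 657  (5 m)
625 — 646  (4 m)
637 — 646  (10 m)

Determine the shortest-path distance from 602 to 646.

Compare a few routes:
602–612–657–637–625–646: 14+5+15+3+4 = 41
602–612–657–646: 14+5+9 = 28
602–639–625–646: 19+10+4 = 33
602–612–645–629–646: 14+2+4+11 = 31
Cheapest is 602–612–657–646 at 28 m.

28 m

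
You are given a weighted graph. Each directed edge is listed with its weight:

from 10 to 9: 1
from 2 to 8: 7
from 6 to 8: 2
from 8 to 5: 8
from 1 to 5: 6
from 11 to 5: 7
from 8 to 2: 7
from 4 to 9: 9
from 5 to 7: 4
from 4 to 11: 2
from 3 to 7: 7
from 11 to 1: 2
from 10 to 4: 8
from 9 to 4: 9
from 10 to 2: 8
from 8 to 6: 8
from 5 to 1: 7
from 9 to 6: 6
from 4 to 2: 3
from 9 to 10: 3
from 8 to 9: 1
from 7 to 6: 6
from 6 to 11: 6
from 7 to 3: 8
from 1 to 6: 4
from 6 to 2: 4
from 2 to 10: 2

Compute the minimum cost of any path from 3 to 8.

15

Shortest distances from 3:
3: 0
7: 7  (via 3)
6: 13  (via 7)
8: 15  (via 6)
Shortest route: 3–7–6–8 = 15.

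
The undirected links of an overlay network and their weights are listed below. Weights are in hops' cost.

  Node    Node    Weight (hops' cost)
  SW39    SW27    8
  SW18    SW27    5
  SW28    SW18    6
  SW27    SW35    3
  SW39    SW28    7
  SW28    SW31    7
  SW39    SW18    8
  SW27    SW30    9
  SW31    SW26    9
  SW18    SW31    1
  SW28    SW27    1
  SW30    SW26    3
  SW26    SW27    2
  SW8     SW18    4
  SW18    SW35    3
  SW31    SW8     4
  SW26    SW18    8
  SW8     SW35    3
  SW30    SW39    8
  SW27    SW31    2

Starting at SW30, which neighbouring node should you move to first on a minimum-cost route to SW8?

Candidate routes:
SW30 - SW26 - SW27 - SW31 - SW8: 3+2+2+4 = 11
SW30 - SW26 - SW27 - SW31 - SW18 - SW8: 3+2+2+1+4 = 12
SW30 - SW26 - SW27 - SW18 - SW8: 3+2+5+4 = 14
Cheapest is SW30 - SW26 - SW27 - SW31 - SW8 at 11 hops' cost.
So from SW30 the first move is to SW26.

SW26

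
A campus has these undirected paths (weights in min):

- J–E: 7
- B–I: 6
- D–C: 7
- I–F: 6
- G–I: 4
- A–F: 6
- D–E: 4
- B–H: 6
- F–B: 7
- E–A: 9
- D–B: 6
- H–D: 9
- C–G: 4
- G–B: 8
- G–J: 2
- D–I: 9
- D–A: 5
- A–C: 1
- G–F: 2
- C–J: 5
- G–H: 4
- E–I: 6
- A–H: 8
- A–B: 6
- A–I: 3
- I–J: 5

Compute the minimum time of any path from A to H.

8 min

Settle nodes by increasing distance from A:
A: 0
C: 1  (via A)
I: 3  (via A)
D: 5  (via A)
G: 5  (via C)
B: 6  (via A)
F: 6  (via A)
J: 6  (via C)
H: 8  (via A)
Shortest route: A → H = 8 min.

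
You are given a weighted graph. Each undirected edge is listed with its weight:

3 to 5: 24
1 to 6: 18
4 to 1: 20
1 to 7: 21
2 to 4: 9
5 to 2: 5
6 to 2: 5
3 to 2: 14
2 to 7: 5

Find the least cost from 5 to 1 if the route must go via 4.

34

Best 5 to 4: 5–2–4 costing 14
Best 4 to 1: 4–1 costing 20
Total via 4: 14 + 20 = 34.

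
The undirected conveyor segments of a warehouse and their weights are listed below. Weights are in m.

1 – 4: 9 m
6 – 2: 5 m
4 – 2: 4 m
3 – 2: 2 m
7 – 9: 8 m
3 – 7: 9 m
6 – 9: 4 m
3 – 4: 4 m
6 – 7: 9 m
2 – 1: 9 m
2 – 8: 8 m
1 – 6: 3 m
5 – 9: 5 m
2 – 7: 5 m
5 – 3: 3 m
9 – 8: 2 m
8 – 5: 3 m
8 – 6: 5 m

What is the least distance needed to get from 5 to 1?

Compare a few routes:
5–8–6–1: 3+5+3 = 11
5–9–6–1: 5+4+3 = 12
The minimum is 11 m via 5–8–6–1.

11 m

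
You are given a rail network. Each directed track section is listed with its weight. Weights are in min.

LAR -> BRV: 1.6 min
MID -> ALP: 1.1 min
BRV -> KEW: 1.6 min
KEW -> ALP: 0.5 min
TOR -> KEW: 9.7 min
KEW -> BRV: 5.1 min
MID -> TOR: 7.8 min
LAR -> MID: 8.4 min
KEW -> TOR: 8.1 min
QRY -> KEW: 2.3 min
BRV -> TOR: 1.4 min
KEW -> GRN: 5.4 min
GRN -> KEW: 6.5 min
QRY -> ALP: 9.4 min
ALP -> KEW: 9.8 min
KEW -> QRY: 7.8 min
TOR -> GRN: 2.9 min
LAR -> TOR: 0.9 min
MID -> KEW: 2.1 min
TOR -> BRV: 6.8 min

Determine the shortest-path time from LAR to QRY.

11 min

Enumerating some paths:
LAR–TOR–BRV–KEW–QRY: 0.9+6.8+1.6+7.8 = 17.1
LAR–MID–KEW–QRY: 8.4+2.1+7.8 = 18.3
LAR–BRV–KEW–QRY: 1.6+1.6+7.8 = 11
LAR–TOR–GRN–KEW–QRY: 0.9+2.9+6.5+7.8 = 18.1
The minimum is 11 min via LAR–BRV–KEW–QRY.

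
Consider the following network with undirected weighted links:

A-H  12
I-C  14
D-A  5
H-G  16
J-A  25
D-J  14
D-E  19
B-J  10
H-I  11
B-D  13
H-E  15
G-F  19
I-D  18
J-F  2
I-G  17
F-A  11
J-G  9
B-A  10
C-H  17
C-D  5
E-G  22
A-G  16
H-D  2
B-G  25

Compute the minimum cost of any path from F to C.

Candidate routes:
F → A → H → D → C: 11+12+2+5 = 30
F → J → D → C: 2+14+5 = 21
The minimum is 21 via F → J → D → C.

21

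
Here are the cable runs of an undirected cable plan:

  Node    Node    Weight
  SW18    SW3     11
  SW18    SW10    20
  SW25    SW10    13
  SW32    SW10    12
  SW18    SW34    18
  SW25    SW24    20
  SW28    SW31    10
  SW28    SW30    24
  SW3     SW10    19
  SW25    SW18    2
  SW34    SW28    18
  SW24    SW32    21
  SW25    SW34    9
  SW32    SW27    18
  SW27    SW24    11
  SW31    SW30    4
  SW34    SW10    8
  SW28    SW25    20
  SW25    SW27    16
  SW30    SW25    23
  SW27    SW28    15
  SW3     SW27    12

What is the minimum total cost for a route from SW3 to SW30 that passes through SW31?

41

Best SW3 to SW31: SW3 → SW27 → SW28 → SW31 costing 37
Shortest SW31→SW30: SW31 → SW30 = 4
Total via SW31: 37 + 4 = 41.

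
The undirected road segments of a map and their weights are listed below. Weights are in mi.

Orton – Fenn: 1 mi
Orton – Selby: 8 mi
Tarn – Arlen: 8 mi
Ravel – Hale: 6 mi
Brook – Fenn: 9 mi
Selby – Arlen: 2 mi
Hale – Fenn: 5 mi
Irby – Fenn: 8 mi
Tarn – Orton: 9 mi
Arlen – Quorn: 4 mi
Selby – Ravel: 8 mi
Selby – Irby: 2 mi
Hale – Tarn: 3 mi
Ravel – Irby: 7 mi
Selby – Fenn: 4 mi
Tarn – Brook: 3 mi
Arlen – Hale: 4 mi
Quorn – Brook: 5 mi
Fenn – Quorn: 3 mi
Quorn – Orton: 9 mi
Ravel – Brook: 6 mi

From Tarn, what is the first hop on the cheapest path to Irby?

Hale

Enumerating some paths:
Tarn–Hale–Arlen–Selby–Irby: 3+4+2+2 = 11
Tarn–Arlen–Selby–Irby: 8+2+2 = 12
The minimum is 11 mi via Tarn–Hale–Arlen–Selby–Irby.
So from Tarn the first move is to Hale.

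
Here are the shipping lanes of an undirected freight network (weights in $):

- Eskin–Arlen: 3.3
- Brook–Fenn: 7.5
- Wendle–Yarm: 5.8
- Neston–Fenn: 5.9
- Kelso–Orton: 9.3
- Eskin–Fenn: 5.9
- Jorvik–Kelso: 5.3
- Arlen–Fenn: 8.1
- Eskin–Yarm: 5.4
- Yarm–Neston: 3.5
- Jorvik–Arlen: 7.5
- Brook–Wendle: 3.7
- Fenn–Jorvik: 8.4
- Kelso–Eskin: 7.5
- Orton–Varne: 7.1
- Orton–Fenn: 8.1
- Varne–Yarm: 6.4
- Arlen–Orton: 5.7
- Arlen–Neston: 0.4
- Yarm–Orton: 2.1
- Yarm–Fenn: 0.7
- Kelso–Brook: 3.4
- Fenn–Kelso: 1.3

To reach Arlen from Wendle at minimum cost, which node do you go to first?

Yarm

Compare a few routes:
Wendle - Yarm - Fenn - Neston - Arlen: 5.8+0.7+5.9+0.4 = 12.8
Wendle - Brook - Kelso - Fenn - Yarm - Neston - Arlen: 3.7+3.4+1.3+0.7+3.5+0.4 = 13
Wendle - Yarm - Neston - Arlen: 5.8+3.5+0.4 = 9.7
The minimum is $9.7 via Wendle - Yarm - Neston - Arlen.
So from Wendle the first move is to Yarm.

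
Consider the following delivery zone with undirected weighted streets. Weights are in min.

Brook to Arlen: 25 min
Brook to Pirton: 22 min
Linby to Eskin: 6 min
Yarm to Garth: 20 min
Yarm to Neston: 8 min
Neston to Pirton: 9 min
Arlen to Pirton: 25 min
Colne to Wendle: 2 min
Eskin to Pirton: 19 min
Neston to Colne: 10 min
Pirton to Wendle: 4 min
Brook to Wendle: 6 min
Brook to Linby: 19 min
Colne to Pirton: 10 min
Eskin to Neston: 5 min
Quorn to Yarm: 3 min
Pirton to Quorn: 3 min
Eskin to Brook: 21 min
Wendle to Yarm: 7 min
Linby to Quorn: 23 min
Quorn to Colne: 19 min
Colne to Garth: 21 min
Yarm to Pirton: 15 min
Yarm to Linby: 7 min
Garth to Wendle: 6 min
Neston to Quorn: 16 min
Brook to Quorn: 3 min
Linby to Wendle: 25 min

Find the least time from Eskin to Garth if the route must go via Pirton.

24 min

Shortest Eskin→Pirton: Eskin–Neston–Pirton = 14
Best Pirton to Garth: Pirton–Wendle–Garth costing 10
Total via Pirton: 14 + 10 = 24 min.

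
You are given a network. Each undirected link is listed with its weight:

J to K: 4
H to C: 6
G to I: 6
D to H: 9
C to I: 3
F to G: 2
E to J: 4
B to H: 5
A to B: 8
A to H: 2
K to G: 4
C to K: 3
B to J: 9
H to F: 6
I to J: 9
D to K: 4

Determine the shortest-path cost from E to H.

Shortest distances from E:
E: 0
J: 4  (via E)
K: 8  (via J)
C: 11  (via K)
D: 12  (via K)
G: 12  (via K)
B: 13  (via J)
I: 13  (via J)
F: 14  (via G)
H: 17  (via C)
Shortest route: E → J → K → C → H = 17.

17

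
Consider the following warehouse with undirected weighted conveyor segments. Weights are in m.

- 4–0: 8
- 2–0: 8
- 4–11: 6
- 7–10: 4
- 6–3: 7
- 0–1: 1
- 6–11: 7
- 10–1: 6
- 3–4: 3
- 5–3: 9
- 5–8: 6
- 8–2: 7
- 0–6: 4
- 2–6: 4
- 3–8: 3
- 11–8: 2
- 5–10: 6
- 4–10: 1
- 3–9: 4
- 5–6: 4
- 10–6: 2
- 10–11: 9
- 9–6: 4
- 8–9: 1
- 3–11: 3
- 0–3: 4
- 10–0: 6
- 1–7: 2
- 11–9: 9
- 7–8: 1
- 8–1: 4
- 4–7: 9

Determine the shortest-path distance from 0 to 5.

Candidate routes:
0 - 1 - 8 - 5: 1+4+6 = 11
0 - 1 - 7 - 8 - 5: 1+2+1+6 = 10
0 - 6 - 5: 4+4 = 8
Cheapest is 0 - 6 - 5 at 8 m.

8 m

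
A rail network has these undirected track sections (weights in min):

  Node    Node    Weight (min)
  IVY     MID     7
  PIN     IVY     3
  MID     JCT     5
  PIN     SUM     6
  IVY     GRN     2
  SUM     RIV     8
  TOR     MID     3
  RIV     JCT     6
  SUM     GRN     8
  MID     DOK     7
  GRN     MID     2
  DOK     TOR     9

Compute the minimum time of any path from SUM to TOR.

13 min

Compare a few routes:
SUM–GRN–MID–TOR: 8+2+3 = 13
SUM–PIN–IVY–GRN–MID–TOR: 6+3+2+2+3 = 16
The minimum is 13 min via SUM–GRN–MID–TOR.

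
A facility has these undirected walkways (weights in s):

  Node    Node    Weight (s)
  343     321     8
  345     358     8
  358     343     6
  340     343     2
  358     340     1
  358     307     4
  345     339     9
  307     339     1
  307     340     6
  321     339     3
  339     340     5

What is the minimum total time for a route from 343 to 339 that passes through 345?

Shortest 343→345: 343–340–358–345 = 11
Shortest 345→339: 345–339 = 9
Total via 345: 11 + 9 = 20 s.

20 s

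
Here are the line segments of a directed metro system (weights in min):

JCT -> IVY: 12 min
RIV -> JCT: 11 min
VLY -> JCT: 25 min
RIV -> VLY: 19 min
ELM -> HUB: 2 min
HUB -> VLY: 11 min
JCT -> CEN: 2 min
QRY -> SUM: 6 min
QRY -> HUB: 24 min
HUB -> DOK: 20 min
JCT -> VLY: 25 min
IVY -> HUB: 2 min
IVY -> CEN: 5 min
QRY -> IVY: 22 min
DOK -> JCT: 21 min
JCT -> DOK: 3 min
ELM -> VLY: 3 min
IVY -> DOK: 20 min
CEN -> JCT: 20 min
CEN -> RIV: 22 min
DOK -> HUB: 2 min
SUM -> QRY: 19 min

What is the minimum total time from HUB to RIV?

Settle nodes by increasing distance from HUB:
HUB: 0
VLY: 11  (via HUB)
DOK: 20  (via HUB)
JCT: 36  (via VLY)
CEN: 38  (via JCT)
IVY: 48  (via JCT)
RIV: 60  (via CEN)
Shortest route: HUB → VLY → JCT → CEN → RIV = 60 min.

60 min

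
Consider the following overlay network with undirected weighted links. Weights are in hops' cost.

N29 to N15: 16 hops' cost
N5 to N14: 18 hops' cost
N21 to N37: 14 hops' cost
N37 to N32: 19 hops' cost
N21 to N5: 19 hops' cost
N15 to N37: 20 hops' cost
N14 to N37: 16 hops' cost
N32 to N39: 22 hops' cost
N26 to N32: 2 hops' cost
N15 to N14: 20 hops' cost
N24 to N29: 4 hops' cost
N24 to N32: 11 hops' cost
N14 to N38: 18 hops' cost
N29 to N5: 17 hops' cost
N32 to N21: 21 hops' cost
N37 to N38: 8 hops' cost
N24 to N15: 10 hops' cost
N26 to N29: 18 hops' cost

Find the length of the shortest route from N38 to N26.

29 hops' cost

Shortest distances from N38:
N38: 0
N37: 8  (via N38)
N14: 18  (via N38)
N21: 22  (via N37)
N32: 27  (via N37)
N15: 28  (via N37)
N26: 29  (via N32)
Shortest route: N38–N37–N32–N26 = 29 hops' cost.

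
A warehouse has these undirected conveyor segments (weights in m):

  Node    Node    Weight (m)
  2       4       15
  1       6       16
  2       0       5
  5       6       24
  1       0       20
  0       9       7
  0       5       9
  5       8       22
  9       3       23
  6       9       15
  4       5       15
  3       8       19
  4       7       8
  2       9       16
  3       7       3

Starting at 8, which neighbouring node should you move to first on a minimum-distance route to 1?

5

Candidate routes:
8 → 5 → 6 → 1: 22+24+16 = 62
8 → 5 → 0 → 1: 22+9+20 = 51
Cheapest is 8 → 5 → 0 → 1 at 51 m.
So from 8 the first move is to 5.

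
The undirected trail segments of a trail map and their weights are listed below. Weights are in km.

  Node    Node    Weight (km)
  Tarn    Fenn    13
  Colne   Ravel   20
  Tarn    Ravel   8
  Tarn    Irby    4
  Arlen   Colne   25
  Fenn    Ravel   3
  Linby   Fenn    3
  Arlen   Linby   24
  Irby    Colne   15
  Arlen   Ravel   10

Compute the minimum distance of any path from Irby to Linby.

18 km

Compare a few routes:
Irby → Colne → Ravel → Fenn → Linby: 15+20+3+3 = 41
Irby → Tarn → Ravel → Fenn → Linby: 4+8+3+3 = 18
Irby → Tarn → Fenn → Linby: 4+13+3 = 20
Cheapest is Irby → Tarn → Ravel → Fenn → Linby at 18 km.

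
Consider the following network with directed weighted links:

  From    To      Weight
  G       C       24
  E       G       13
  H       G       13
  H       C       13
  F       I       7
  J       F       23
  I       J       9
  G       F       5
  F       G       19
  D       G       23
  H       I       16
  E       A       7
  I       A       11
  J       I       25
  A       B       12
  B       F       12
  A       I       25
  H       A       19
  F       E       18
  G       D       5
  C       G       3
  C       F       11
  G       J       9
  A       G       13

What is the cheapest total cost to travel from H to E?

Shortest distances from H:
H: 0
C: 13  (via H)
G: 13  (via H)
I: 16  (via H)
D: 18  (via G)
F: 18  (via G)
A: 19  (via H)
J: 22  (via G)
B: 31  (via A)
E: 36  (via F)
Shortest route: H–G–F–E = 36.

36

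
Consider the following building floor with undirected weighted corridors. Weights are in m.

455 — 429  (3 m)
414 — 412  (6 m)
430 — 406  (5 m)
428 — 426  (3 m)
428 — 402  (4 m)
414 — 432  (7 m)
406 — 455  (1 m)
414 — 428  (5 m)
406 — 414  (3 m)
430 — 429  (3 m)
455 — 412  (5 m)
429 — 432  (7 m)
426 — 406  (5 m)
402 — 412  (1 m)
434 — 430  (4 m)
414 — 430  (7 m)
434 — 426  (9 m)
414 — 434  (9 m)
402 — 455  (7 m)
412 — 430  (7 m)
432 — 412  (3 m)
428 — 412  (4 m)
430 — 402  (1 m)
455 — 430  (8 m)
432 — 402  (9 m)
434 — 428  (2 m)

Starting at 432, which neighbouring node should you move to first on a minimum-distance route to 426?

Enumerating some paths:
432 - 412 - 428 - 426: 3+4+3 = 10
432 - 412 - 402 - 428 - 426: 3+1+4+3 = 11
Cheapest is 432 - 412 - 428 - 426 at 10 m.
So from 432 the first move is to 412.

412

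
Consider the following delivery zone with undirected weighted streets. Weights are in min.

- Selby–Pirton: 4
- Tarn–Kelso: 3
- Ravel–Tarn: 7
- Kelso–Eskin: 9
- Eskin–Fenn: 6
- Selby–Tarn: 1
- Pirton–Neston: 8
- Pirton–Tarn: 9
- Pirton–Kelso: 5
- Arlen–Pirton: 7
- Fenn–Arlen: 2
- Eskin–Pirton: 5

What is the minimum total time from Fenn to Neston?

17 min

Settle nodes by increasing distance from Fenn:
Fenn: 0
Arlen: 2  (via Fenn)
Eskin: 6  (via Fenn)
Pirton: 9  (via Arlen)
Selby: 13  (via Pirton)
Tarn: 14  (via Selby)
Kelso: 14  (via Pirton)
Neston: 17  (via Pirton)
Shortest route: Fenn–Arlen–Pirton–Neston = 17 min.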